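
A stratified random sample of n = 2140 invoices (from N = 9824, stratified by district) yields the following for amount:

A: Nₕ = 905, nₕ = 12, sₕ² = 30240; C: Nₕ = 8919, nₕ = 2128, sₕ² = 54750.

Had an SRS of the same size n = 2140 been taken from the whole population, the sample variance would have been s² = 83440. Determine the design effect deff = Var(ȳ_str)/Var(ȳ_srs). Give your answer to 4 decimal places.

Var(ȳ_str) = Σ Wₕ²(1−fₕ)sₕ²/nₕ with Wₕ = Nₕ/9824:
  A: (905/9824)²·(1−12/905)·30240/12 = 21.102012
  C: (8919/9824)²·(1−2128/8919)·54750/2128 = 16.146771
  → Var(ȳ_str) = 37.248783.
Var(ȳ_srs) = (1 − 2140/9824)·83440/2140 = 30.497169.
deff = 37.248783 / 30.497169 = 1.2214.

1.2214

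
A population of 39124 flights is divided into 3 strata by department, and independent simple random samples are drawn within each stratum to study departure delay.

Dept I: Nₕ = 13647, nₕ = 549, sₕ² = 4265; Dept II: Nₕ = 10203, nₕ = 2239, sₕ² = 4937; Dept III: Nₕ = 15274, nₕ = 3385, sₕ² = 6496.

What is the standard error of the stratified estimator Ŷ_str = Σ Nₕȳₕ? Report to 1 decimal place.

43775.5

Var(Ŷ_str) = Σₕ Nₕ²(1 − fₕ)sₕ²/nₕ.
Dept I: 13647²·(1 − 549/13647)·4265/549 = 1.3886374 × 10^9.
Dept II: 10203²·(1 − 2239/10203)·4937/2239 = 1.7917119 × 10^8.
Dept III: 15274²·(1 − 3385/15274)·6496/3385 = 3.484861 × 10^8.
Sum = 1.9162947 × 10^9.
SE = √(1.9162947 × 10^9) = 43775.5.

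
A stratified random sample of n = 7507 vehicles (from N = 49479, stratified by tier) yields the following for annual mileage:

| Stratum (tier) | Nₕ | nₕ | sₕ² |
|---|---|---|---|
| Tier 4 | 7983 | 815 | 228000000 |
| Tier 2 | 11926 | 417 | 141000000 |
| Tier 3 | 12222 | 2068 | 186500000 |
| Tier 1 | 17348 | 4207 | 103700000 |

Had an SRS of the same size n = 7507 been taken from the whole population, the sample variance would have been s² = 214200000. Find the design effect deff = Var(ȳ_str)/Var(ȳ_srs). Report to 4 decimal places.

1.3371

Var(ȳ_str) = Σ Wₕ²(1−fₕ)sₕ²/nₕ with Wₕ = Nₕ/49479:
  Tier 4: (7983/49479)²·(1−815/7983)·228000000/815 = 6538.8223
  Tier 2: (11926/49479)²·(1−417/11926)·141000000/417 = 18957.175
  Tier 3: (12222/49479)²·(1−2068/12222)·186500000/2068 = 4571.5757
  Tier 1: (17348/49479)²·(1−4207/17348)·103700000/4207 = 2295.3147
  → Var(ȳ_str) = 32362.888.
Var(ȳ_srs) = (1 − 7507/49479)·214200000/7507 = 24204.26.
deff = 32362.888 / 24204.26 = 1.3371.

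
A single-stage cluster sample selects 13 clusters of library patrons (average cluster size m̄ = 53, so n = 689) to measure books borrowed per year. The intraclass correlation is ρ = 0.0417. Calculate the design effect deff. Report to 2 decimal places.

3.17

deff = 1 + (53 − 1)·0.0417 = 1 + 2.1684 = 3.1684.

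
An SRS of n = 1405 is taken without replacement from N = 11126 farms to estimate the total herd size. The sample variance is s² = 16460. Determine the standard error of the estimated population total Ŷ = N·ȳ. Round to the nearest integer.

Var(Ŷ) = N²·Var(ȳ) = N²·(1 − n/N)·s²/n.
f = 1405/11126 = 0.12628078; Var(ȳ) = 0.87371922·16460/1405 = 10.235885.
Var(Ŷ) = 11126² · 10.235885 = 1.2670785 × 10^9.
SE(Ŷ) = √(1.2670785 × 10^9) = 35596.

35596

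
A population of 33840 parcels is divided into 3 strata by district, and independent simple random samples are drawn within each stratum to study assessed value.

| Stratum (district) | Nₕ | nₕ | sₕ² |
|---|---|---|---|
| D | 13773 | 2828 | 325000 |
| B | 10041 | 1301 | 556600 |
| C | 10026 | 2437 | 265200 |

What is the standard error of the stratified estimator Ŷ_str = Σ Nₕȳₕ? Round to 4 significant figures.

251300

Var(Ŷ_str) = Σₕ Nₕ²(1 − fₕ)sₕ²/nₕ.
D: 13773²·(1 − 2828/13773)·325000/2828 = 1.7324004 × 10^10.
B: 10041²·(1 − 1301/10041)·556600/1301 = 3.754519 × 10^10.
C: 10026²·(1 − 2437/10026)·265200/2437 = 8.2799982 × 10^9.
Sum = 6.3149192 × 10^10.
SE = √(6.3149192 × 10^10) = 251300.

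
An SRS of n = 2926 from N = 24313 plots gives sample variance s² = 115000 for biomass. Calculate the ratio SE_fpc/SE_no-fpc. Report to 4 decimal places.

f = n/N = 2926/24313 = 0.12034714.
SE_no-fpc = √(s²/n) = 6.2691947; SE_fpc = √((1−f)s²/n) = 5.8798659.
Ratio = √(1−f) = 0.93789811.

0.9379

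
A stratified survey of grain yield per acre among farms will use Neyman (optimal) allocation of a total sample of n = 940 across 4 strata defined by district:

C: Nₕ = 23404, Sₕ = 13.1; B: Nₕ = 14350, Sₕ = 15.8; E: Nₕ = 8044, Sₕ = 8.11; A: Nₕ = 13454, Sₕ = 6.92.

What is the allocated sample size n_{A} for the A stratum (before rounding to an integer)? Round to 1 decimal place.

Neyman allocation: nₕ = n·NₕSₕ / Σⱼ NⱼSⱼ.
Σ NⱼSⱼ = 23404·13.1 + 14350·15.8 + 8044·8.11 + 13454·6.92 = 691660.92.
n_{A} = 940·13454·6.92 / 691660.92 = 126.5.

126.5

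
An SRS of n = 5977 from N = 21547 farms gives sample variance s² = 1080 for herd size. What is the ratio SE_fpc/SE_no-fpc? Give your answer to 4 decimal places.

0.8501

f = n/N = 5977/21547 = 0.27739360.
SE_no-fpc = √(s²/n) = 0.42507959; SE_fpc = √((1−f)s²/n) = 0.36134425.
Ratio = √(1−f) = 0.85006258.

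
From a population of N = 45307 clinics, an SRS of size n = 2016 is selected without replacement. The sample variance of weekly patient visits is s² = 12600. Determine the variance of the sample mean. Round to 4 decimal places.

Under SRS without replacement, Var(ȳ) = (1 − f)·s²/n with f = n/N = 2016/45307 = 0.04449644.
Var(ȳ) = (1 − 0.04449644)·12600/2016 = 0.95550356·6.25 = 5.9718973.

5.9719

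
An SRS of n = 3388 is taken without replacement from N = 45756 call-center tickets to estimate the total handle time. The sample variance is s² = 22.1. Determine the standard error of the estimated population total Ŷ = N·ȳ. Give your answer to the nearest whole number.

Var(Ŷ) = N²·Var(ȳ) = N²·(1 − n/N)·s²/n.
f = 3388/45756 = 0.07404493; Var(ȳ) = 0.92595507·22.1/3388 = 0.0060400257.
Var(Ŷ) = 45756² · 0.0060400257 = 1.2645467 × 10^7.
SE(Ŷ) = √(1.2645467 × 10^7) = 3556.

3556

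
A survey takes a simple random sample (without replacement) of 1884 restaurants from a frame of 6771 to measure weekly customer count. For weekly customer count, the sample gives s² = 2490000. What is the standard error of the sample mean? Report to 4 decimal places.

30.8855

Under SRS without replacement, Var(ȳ) = (1 − f)·s²/n with f = n/N = 1884/6771 = 0.27824546.
Var(ȳ) = (1 − 0.27824546)·2490000/1884 = 0.72175454·1321.6561 = 953.91126.
SE(ȳ) = √(953.91126) = 30.8855.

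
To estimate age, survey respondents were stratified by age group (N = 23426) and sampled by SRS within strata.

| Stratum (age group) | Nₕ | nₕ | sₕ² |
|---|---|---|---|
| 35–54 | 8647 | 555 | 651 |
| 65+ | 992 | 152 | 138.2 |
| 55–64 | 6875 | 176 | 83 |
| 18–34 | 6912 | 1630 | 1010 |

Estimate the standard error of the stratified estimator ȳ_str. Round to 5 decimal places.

Var(ȳ_str) = Σₕ Wₕ²(1 − fₕ)sₕ²/nₕ with Wₕ = Nₕ/N, N = 23426.
35–54: Wₕ = 0.36911978; term = 0.36911978²·(1 − 0.06418411)·651/555 = 0.14955917.
65+: Wₕ = 0.04234611; term = 0.04234611²·(1 − 0.15322581)·138.2/152 = 0.0013805722.
55–64: Wₕ = 0.29347733; term = 0.29347733²·(1 − 0.02560000)·83/176 = 0.039577816.
18–34: Wₕ = 0.29505677; term = 0.29505677²·(1 − 0.23582176)·1010/1630 = 0.041223002.
Sum = 0.23174056.
SE = √(0.23174056) = 0.48139.

0.48139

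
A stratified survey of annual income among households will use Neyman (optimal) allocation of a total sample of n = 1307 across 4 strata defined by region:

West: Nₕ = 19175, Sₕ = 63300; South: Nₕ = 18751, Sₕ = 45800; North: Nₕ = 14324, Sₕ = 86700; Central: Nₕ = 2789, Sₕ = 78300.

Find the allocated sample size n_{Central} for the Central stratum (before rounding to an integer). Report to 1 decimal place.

80.8

Neyman allocation: nₕ = n·NₕSₕ / Σⱼ NⱼSⱼ.
Σ NⱼSⱼ = 19175·63300 + 18751·45800 + 14324·86700 + 2789·78300 = 3.5328428 × 10^9.
n_{Central} = 1307·2789·78300 / (3.5328428 × 10^9) = 80.8.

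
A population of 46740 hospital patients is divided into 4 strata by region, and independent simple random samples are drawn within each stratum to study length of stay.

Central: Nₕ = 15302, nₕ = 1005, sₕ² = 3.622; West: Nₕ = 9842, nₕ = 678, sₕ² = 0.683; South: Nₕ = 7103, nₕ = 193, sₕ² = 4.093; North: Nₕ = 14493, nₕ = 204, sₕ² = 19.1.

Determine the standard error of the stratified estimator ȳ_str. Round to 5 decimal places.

0.09876

Var(ȳ_str) = Σₕ Wₕ²(1 − fₕ)sₕ²/nₕ with Wₕ = Nₕ/N, N = 46740.
Central: Wₕ = 0.32738554; term = 0.32738554²·(1 − 0.06567769)·3.622/1005 = 3.6090931 × 10^-4.
West: Wₕ = 0.21056911; term = 0.21056911²·(1 − 0.06888844)·0.683/678 = 4.1589341 × 10^-5.
South: Wₕ = 0.15196834; term = 0.15196834²·(1 − 0.02717162)·4.093/193 = 4.7646048 × 10^-4.
North: Wₕ = 0.31007702; term = 0.31007702²·(1 − 0.01407576)·19.1/204 = 0.0088753587.
Sum = 0.0097543178.
SE = √(0.0097543178) = 0.09876.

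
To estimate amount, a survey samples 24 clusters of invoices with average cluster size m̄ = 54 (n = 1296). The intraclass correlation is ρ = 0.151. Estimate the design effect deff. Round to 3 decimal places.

deff = 1 + (54 − 1)·0.151 = 1 + 8.003 = 9.003.

9.003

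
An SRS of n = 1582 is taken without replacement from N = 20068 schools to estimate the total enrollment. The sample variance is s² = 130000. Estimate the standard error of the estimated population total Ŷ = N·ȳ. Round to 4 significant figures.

174600

Var(Ŷ) = N²·Var(ȳ) = N²·(1 − n/N)·s²/n.
f = 1582/20068 = 0.07883197; Var(ȳ) = 0.92116803·130000/1582 = 75.696488.
Var(Ŷ) = 20068² · 75.696488 = 3.048484 × 10^10.
SE(Ŷ) = √(3.048484 × 10^10) = 174600.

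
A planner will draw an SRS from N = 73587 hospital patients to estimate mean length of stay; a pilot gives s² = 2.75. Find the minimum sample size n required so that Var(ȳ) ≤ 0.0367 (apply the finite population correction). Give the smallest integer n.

75

Without fpc, n₀ = s²/D = 2.75/0.0367 = 74.9319.
With fpc, (1 − n/N)·s²/n ≤ D requires n ≥ n₀/(1 + n₀/N) = 74.9319/(1 + 74.9319/73587) = 74.8557.
Rounding up, n = 75.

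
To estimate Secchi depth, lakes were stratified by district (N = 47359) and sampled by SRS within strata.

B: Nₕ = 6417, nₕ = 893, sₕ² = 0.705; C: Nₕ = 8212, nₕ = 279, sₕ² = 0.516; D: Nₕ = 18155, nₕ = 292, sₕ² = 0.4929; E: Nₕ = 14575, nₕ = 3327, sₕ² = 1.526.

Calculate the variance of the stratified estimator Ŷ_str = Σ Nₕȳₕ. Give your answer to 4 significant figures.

771100

Var(Ŷ_str) = Σₕ Nₕ²(1 − fₕ)sₕ²/nₕ.
B: 6417²·(1 − 893/6417)·0.705/893 = 27984.875.
C: 8212²·(1 − 279/8212)·0.516/279 = 120484.7.
D: 18155²·(1 − 292/18155)·0.4929/292 = 547427.51.
E: 14575²·(1 − 3327/14575)·1.526/3327 = 75194.418.
Sum = 771091.5.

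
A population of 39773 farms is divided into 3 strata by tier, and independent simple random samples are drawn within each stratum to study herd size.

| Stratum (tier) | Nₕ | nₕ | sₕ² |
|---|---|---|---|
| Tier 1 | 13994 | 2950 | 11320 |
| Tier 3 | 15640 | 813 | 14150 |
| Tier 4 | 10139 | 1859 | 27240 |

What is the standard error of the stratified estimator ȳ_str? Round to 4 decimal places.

Var(ȳ_str) = Σₕ Wₕ²(1 − fₕ)sₕ²/nₕ with Wₕ = Nₕ/N, N = 39773.
Tier 1: Wₕ = 0.35184673; term = 0.35184673²·(1 − 0.21080463)·11320/2950 = 0.37490046.
Tier 3: Wₕ = 0.39323159; term = 0.39323159²·(1 − 0.05198210)·14150/813 = 2.551404.
Tier 4: Wₕ = 0.25492168; term = 0.25492168²·(1 − 0.18335142)·27240/1859 = 0.77763621.
Sum = 3.7039407.
SE = √(3.7039407) = 1.9246.

1.9246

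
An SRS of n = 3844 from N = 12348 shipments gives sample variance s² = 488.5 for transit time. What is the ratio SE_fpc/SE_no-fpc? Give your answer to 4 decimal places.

f = n/N = 3844/12348 = 0.31130547.
SE_no-fpc = √(s²/n) = 0.35648445; SE_fpc = √((1−f)s²/n) = 0.29583797.
Ratio = √(1−f) = 0.82987621.

0.8299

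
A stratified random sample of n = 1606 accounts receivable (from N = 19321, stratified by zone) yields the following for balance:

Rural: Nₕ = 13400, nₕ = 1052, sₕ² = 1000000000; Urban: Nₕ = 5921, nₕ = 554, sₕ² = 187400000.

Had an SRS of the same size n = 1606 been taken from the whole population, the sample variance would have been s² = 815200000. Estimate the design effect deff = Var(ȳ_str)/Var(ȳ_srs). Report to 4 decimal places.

0.9672

Var(ȳ_str) = Σ Wₕ²(1−fₕ)sₕ²/nₕ with Wₕ = Nₕ/19321:
  Rural: (13400/19321)²·(1−1052/13400)·1000000000/1052 = 421333.97
  Urban: (5921/19321)²·(1−554/5921)·187400000/554 = 28795.676
  → Var(ȳ_str) = 450129.65.
Var(ȳ_srs) = (1 − 1606/19321)·815200000/1606 = 465404.08.
deff = 450129.65 / 465404.08 = 0.9672.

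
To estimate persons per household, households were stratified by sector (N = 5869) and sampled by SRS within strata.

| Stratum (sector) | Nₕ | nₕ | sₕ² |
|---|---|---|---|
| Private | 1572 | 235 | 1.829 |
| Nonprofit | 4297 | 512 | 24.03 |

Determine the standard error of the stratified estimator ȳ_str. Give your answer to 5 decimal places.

0.15045

Var(ȳ_str) = Σₕ Wₕ²(1 − fₕ)sₕ²/nₕ with Wₕ = Nₕ/N, N = 5869.
Private: Wₕ = 0.26784801; term = 0.26784801²·(1 − 0.14949109)·1.829/235 = 4.7489935 × 10^-4.
Nonprofit: Wₕ = 0.73215199; term = 0.73215199²·(1 − 0.11915290)·24.03/512 = 0.022160871.
Sum = 0.02263577.
SE = √(0.02263577) = 0.15045.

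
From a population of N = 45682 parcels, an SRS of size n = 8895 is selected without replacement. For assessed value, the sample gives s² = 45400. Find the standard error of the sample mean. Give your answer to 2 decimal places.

Under SRS without replacement, Var(ȳ) = (1 − f)·s²/n with f = n/N = 8895/45682 = 0.19471564.
Var(ȳ) = (1 − 0.19471564)·45400/8895 = 0.80528436·5.103991 = 4.1101641.
SE(ȳ) = √(4.1101641) = 2.03.

2.03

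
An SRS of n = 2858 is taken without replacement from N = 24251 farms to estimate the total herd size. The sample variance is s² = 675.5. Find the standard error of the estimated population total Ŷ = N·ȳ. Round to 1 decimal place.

Var(Ŷ) = N²·Var(ȳ) = N²·(1 − n/N)·s²/n.
f = 2858/24251 = 0.11785081; Var(ȳ) = 0.88214919·675.5/2858 = 0.20849957.
Var(Ŷ) = 24251² · 0.20849957 = 1.2262089 × 10^8.
SE(Ŷ) = √(1.2262089 × 10^8) = 11073.4.

11073.4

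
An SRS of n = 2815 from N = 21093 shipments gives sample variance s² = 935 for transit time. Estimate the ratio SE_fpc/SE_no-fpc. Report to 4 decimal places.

f = n/N = 2815/21093 = 0.13345660.
SE_no-fpc = √(s²/n) = 0.57632387; SE_fpc = √((1−f)s²/n) = 0.53649017.
Ratio = √(1−f) = 0.93088313.

0.9309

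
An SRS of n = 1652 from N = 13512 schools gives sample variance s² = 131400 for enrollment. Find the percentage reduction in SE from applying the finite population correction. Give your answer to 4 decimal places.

6.3123

f = n/N = 1652/13512 = 0.12226169.
SE_no-fpc = √(s²/n) = 8.9185173; SE_fpc = √((1−f)s²/n) = 8.3555528.
Ratio = √(1−f) = 0.93687689. Reduction = 100·(1 − 0.93687689) = 6.3123%.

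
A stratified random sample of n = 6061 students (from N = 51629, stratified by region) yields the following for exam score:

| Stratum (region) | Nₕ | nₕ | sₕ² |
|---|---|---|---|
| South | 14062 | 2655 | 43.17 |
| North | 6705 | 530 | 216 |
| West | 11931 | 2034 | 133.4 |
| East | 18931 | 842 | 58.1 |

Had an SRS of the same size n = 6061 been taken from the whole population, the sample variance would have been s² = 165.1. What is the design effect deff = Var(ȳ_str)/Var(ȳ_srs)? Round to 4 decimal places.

0.7936

Var(ȳ_str) = Σ Wₕ²(1−fₕ)sₕ²/nₕ with Wₕ = Nₕ/51629:
  South: (14062/51629)²·(1−2655/14062)·43.17/2655 = 9.7847252 × 10^-4
  North: (6705/51629)²·(1−530/6705)·216/530 = 0.0063303278
  West: (11931/51629)²·(1−2034/11931)·133.4/2034 = 0.0029053461
  East: (18931/51629)²·(1−842/18931)·58.1/842 = 0.008864714
  → Var(ȳ_str) = 0.01907886.
Var(ȳ_srs) = (1 − 6061/51629)·165.1/6061 = 0.024041914.
deff = 0.01907886 / 0.024041914 = 0.7936.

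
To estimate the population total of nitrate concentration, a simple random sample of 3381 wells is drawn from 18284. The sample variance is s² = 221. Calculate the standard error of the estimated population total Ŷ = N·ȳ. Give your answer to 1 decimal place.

4220.3

Var(Ŷ) = N²·Var(ȳ) = N²·(1 − n/N)·s²/n.
f = 3381/18284 = 0.18491577; Var(ȳ) = 0.81508423·221/3381 = 0.053278206.
Var(Ŷ) = 18284² · 0.053278206 = 1.7811152 × 10^7.
SE(Ŷ) = √(1.7811152 × 10^7) = 4220.3.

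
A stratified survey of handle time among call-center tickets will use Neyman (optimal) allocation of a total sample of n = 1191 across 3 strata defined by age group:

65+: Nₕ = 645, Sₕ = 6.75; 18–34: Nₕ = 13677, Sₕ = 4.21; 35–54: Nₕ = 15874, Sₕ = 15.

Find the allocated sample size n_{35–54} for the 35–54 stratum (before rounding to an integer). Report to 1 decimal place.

Neyman allocation: nₕ = n·NₕSₕ / Σⱼ NⱼSⱼ.
Σ NⱼSⱼ = 645·6.75 + 13677·4.21 + 15874·15 = 300043.92.
n_{35–54} = 1191·15874·15 / 300043.92 = 945.2.

945.2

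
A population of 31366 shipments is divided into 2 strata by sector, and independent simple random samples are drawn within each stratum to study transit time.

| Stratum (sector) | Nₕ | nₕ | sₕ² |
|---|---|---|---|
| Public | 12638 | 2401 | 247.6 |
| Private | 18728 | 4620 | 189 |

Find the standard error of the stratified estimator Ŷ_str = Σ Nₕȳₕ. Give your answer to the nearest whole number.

Var(Ŷ_str) = Σₕ Nₕ²(1 − fₕ)sₕ²/nₕ.
Public: 12638²·(1 − 2401/12638)·247.6/2401 = 1.334165 × 10^7.
Private: 18728²·(1 − 4620/18728)·189/4620 = 1.080878 × 10^7.
Sum = 2.415043 × 10^7.
SE = √(2.415043 × 10^7) = 4914.

4914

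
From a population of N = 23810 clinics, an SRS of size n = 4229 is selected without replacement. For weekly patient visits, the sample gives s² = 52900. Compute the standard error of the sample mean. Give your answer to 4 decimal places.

3.2074

Under SRS without replacement, Var(ȳ) = (1 − f)·s²/n with f = n/N = 4229/23810 = 0.17761445.
Var(ȳ) = (1 − 0.17761445)·52900/4229 = 0.82238555·12.508867 = 10.287112.
SE(ȳ) = √(10.287112) = 3.2074.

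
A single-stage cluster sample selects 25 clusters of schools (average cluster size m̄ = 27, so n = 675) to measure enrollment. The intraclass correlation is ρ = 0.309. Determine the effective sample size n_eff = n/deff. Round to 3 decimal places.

74.718

deff = 1 + (27 − 1)·0.309 = 1 + 8.034 = 9.034.
n_eff = 675 / 9.034 = 74.718.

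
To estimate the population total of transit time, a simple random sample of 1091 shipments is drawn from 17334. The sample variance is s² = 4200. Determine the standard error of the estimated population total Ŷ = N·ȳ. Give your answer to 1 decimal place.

32922.7

Var(Ŷ) = N²·Var(ȳ) = N²·(1 − n/N)·s²/n.
f = 1091/17334 = 0.06293989; Var(ȳ) = 0.93706011·4200/1091 = 3.6073808.
Var(Ŷ) = 17334² · 3.6073808 = 1.0839009 × 10^9.
SE(Ŷ) = √(1.0839009 × 10^9) = 32922.7.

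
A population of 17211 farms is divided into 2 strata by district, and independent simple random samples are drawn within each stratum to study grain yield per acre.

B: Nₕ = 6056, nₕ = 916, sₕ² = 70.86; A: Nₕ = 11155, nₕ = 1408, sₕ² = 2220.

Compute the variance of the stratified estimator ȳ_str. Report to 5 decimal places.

0.58686

Var(ȳ_str) = Σₕ Wₕ²(1 − fₕ)sₕ²/nₕ with Wₕ = Nₕ/N, N = 17211.
B: Wₕ = 0.35186799; term = 0.35186799²·(1 − 0.15125495)·70.86/916 = 0.0081290997.
A: Wₕ = 0.64813201; term = 0.64813201²·(1 − 0.12622143)·2220/1408 = 0.57873354.
Sum = 0.58686264.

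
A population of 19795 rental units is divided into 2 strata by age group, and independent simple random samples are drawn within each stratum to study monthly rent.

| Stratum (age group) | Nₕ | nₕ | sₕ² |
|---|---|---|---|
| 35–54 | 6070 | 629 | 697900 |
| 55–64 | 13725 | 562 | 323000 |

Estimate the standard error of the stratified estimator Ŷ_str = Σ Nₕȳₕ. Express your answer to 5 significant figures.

Var(Ŷ_str) = Σₕ Nₕ²(1 − fₕ)sₕ²/nₕ.
35–54: 6070²·(1 − 629/6070)·697900/629 = 3.6644599 × 10^10.
55–64: 13725²·(1 − 562/13725)·323000/562 = 1.0383253 × 10^11.
Sum = 1.4047713 × 10^11.
SE = √(1.4047713 × 10^11) = 374800.

374800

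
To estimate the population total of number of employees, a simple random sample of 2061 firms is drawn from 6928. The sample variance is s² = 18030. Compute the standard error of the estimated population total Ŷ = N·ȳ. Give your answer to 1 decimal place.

Var(Ŷ) = N²·Var(ȳ) = N²·(1 − n/N)·s²/n.
f = 2061/6928 = 0.29748845; Var(ȳ) = 0.70251155·18030/2061 = 6.1456978.
Var(Ŷ) = 6928² · 6.1456978 = 2.9497619 × 10^8.
SE(Ŷ) = √(2.9497619 × 10^8) = 17174.9.

17174.9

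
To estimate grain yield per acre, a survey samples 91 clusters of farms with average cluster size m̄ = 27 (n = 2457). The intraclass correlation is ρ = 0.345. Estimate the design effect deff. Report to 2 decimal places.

deff = 1 + (27 − 1)·0.345 = 1 + 8.97 = 9.97.

9.97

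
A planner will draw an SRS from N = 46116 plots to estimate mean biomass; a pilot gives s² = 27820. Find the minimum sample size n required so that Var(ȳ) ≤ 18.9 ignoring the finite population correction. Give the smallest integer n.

Without fpc, n₀ = s²/D = 27820/18.9 = 1471.9577.
Rounding up, n = 1472.

1472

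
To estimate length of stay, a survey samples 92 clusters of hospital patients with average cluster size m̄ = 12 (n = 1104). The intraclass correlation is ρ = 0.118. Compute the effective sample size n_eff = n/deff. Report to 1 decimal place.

deff = 1 + (12 − 1)·0.118 = 1 + 1.298 = 2.298.
n_eff = 1104 / 2.298 = 480.4.

480.4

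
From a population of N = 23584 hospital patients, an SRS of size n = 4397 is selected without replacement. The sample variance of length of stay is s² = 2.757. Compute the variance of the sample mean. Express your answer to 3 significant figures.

Under SRS without replacement, Var(ȳ) = (1 − f)·s²/n with f = n/N = 4397/23584 = 0.18643996.
Var(ȳ) = (1 − 0.18643996)·2.757/4397 = 0.81356004·6.2701842 × 10^-4 = 5.1011713 × 10^-4.

5.10 × 10^-4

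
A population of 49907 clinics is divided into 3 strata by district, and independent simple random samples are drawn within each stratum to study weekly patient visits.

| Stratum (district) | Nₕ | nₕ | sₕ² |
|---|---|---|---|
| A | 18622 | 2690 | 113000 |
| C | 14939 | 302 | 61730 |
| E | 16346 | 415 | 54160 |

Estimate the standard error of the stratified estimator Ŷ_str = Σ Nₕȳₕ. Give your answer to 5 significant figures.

Var(Ŷ_str) = Σₕ Nₕ²(1 − fₕ)sₕ²/nₕ.
A: 18622²·(1 − 2690/18622)·113000/2690 = 1.2463005 × 10^10.
C: 14939²·(1 − 302/14939)·61730/302 = 4.4695411 × 10^10.
E: 16346²·(1 − 415/16346)·54160/415 = 3.3984829 × 10^10.
Sum = 9.1143245 × 10^10.
SE = √(9.1143245 × 10^10) = 301900.

301900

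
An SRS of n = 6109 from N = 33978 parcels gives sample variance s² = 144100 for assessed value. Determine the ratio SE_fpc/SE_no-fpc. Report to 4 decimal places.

0.9057

f = n/N = 6109/33978 = 0.17979281.
SE_no-fpc = √(s²/n) = 4.8567632; SE_fpc = √((1−f)s²/n) = 4.3985417.
Ratio = √(1−f) = 0.90565291.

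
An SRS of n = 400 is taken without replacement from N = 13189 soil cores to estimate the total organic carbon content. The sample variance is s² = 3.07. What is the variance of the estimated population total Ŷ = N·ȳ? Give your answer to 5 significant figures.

1.2946 × 10^6

Var(Ŷ) = N²·Var(ȳ) = N²·(1 − n/N)·s²/n.
f = 400/13189 = 0.03032830; Var(ȳ) = 0.96967170·3.07/400 = 0.0074422303.
Var(Ŷ) = 13189² · 0.0074422303 = 1.2945739 × 10^6.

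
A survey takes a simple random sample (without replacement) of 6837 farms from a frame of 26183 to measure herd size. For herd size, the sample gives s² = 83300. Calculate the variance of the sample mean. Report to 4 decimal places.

Under SRS without replacement, Var(ȳ) = (1 − f)·s²/n with f = n/N = 6837/26183 = 0.26112363.
Var(ȳ) = (1 − 0.26112363)·83300/6837 = 0.73887637·12.183706 = 9.0022527.

9.0023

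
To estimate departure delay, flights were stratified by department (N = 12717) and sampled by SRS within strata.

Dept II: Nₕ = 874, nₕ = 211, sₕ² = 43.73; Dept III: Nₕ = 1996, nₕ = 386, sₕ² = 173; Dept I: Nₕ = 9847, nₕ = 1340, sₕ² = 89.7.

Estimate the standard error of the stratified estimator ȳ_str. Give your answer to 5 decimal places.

0.21053

Var(ȳ_str) = Σₕ Wₕ²(1 − fₕ)sₕ²/nₕ with Wₕ = Nₕ/N, N = 12717.
Dept II: Wₕ = 0.06872690; term = 0.06872690²·(1 − 0.24141876)·43.73/211 = 7.4259606 × 10^-4.
Dept III: Wₕ = 0.15695526; term = 0.15695526²·(1 − 0.19338677)·173/386 = 0.0089058601.
Dept I: Wₕ = 0.77431784; term = 0.77431784²·(1 − 0.13608206)·89.7/1340 = 0.034673579.
Sum = 0.044322035.
SE = √(0.044322035) = 0.21053.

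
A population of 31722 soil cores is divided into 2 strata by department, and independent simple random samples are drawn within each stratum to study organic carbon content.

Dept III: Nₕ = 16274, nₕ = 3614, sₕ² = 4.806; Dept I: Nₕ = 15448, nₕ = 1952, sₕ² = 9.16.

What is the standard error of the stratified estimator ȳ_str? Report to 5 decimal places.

0.03528

Var(ȳ_str) = Σₕ Wₕ²(1 − fₕ)sₕ²/nₕ with Wₕ = Nₕ/N, N = 31722.
Dept III: Wₕ = 0.51301936; term = 0.51301936²·(1 − 0.22207202)·4.806/3614 = 2.7227171 × 10^-4.
Dept I: Wₕ = 0.48698064; term = 0.48698064²·(1 − 0.12635940)·9.16/1952 = 9.7223638 × 10^-4.
Sum = 0.0012445081.
SE = √(0.0012445081) = 0.03528.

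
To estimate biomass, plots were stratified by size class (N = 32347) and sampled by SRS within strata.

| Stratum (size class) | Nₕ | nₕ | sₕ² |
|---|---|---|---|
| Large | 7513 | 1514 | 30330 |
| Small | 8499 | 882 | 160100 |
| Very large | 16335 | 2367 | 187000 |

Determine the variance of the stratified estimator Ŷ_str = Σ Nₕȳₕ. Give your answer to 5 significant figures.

Var(Ŷ_str) = Σₕ Nₕ²(1 − fₕ)sₕ²/nₕ.
Large: 7513²·(1 − 1514/7513)·30330/1514 = 9.028982 × 10^8.
Small: 8499²·(1 − 882/8499)·160100/882 = 1.1750992 × 10^10.
Very large: 16335²·(1 − 2367/16335)·187000/2367 = 1.802589 × 10^10.
Sum = 3.067978 × 10^10.

3.0680 × 10^10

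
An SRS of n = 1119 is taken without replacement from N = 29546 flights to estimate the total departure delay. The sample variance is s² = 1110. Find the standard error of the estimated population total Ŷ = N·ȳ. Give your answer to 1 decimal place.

Var(Ŷ) = N²·Var(ȳ) = N²·(1 − n/N)·s²/n.
f = 1119/29546 = 0.03787315; Var(ȳ) = 0.96212685·1110/1119 = 0.95438857.
Var(Ŷ) = 29546² · 0.95438857 = 8.3314888 × 10^8.
SE(Ŷ) = √(8.3314888 × 10^8) = 28864.3.

28864.3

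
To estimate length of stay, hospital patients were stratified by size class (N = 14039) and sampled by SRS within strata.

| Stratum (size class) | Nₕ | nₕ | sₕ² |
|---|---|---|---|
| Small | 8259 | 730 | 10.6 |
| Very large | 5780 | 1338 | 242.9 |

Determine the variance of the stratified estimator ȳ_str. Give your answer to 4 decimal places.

Var(ȳ_str) = Σₕ Wₕ²(1 − fₕ)sₕ²/nₕ with Wₕ = Nₕ/N, N = 14039.
Small: Wₕ = 0.58828976; term = 0.58828976²·(1 − 0.08838842)·10.6/730 = 0.0045811596.
Very large: Wₕ = 0.41171024; term = 0.41171024²·(1 − 0.23148789)·242.9/1338 = 0.023648601.
Sum = 0.028229761.

0.0282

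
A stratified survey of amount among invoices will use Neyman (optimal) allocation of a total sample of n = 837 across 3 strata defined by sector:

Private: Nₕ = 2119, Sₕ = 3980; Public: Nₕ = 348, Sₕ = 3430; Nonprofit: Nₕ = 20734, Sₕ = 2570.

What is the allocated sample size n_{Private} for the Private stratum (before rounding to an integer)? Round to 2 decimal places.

112.20

Neyman allocation: nₕ = n·NₕSₕ / Σⱼ NⱼSⱼ.
Σ NⱼSⱼ = 2119·3980 + 348·3430 + 20734·2570 = 6.291364 × 10^7.
n_{Private} = 837·2119·3980 / (6.291364 × 10^7) = 112.20.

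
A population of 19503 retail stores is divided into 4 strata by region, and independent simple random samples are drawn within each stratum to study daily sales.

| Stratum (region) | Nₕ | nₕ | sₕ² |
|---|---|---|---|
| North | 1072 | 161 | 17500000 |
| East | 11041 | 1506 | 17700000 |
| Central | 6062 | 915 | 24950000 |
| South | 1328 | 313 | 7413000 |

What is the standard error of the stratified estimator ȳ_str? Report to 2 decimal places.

Var(ȳ_str) = Σₕ Wₕ²(1 − fₕ)sₕ²/nₕ with Wₕ = Nₕ/N, N = 19503.
North: Wₕ = 0.05496590; term = 0.05496590²·(1 − 0.15018657)·17500000/161 = 279.076.
East: Wₕ = 0.56611803; term = 0.56611803²·(1 − 0.13640069)·17700000/1506 = 3252.9288.
Central: Wₕ = 0.31082398; term = 0.31082398²·(1 − 0.15094028)·24950000/915 = 2236.7462.
South: Wₕ = 0.06809209; term = 0.06809209²·(1 − 0.23569277)·7413000/313 = 83.928785.
Sum = 5852.6798.
SE = √(5852.6798) = 76.50.

76.50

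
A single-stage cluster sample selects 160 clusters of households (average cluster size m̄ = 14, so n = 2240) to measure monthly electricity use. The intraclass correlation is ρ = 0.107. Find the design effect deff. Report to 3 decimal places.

deff = 1 + (14 − 1)·0.107 = 1 + 1.391 = 2.391.

2.391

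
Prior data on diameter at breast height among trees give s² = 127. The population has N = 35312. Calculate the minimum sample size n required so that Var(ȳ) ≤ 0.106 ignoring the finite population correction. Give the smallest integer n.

1199

Without fpc, n₀ = s²/D = 127/0.106 = 1198.1132.
Rounding up, n = 1199.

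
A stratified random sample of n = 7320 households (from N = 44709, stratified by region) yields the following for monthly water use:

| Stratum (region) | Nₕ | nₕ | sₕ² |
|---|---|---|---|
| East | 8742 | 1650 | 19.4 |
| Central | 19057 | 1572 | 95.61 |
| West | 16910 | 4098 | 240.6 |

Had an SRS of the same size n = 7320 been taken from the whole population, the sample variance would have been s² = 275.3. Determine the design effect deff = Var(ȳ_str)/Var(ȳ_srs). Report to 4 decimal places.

0.5363

Var(ȳ_str) = Σ Wₕ²(1−fₕ)sₕ²/nₕ with Wₕ = Nₕ/44709:
  East: (8742/44709)²·(1−1650/8742)·19.4/1650 = 3.6467618 × 10^-4
  Central: (19057/44709)²·(1−1572/19057)·95.61/1572 = 0.010138671
  West: (16910/44709)²·(1−4098/16910)·240.6/4098 = 0.0063634743
  → Var(ȳ_str) = 0.016866821.
Var(ȳ_srs) = (1 − 7320/44709)·275.3/7320 = 0.031451693.
deff = 0.016866821 / 0.031451693 = 0.5363.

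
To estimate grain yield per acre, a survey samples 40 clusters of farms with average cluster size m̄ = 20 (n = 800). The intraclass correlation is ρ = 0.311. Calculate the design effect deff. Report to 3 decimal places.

6.909

deff = 1 + (20 − 1)·0.311 = 1 + 5.909 = 6.909.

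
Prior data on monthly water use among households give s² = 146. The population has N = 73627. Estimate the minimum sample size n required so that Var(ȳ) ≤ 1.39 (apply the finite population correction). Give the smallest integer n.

105

Without fpc, n₀ = s²/D = 146/1.39 = 105.0360.
With fpc, (1 − n/N)·s²/n ≤ D requires n ≥ n₀/(1 + n₀/N) = 105.0360/(1 + 105.0360/73627) = 104.8864.
Rounding up, n = 105.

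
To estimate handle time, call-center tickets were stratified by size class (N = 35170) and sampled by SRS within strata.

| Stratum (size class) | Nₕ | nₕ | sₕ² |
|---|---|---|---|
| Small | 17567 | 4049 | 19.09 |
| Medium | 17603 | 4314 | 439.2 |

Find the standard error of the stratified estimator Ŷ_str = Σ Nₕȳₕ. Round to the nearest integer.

Var(Ŷ_str) = Σₕ Nₕ²(1 − fₕ)sₕ²/nₕ.
Small: 17567²·(1 − 4049/17567)·19.09/4049 = 1.1196137 × 10^6.
Medium: 17603²·(1 − 4314/17603)·439.2/4314 = 2.3815581 × 10^7.
Sum = 2.4935195 × 10^7.
SE = √(2.4935195 × 10^7) = 4994.

4994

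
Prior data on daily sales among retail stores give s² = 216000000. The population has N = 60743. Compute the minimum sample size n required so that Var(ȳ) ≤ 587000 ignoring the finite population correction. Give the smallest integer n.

368

Without fpc, n₀ = s²/D = 216000000/587000 = 367.9727.
Rounding up, n = 368.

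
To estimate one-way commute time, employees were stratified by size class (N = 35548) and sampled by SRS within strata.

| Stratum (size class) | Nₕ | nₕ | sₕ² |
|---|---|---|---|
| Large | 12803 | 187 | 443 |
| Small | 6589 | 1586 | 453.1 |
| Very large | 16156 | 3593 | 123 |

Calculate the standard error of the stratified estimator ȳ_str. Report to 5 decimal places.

0.56192

Var(ȳ_str) = Σₕ Wₕ²(1 − fₕ)sₕ²/nₕ with Wₕ = Nₕ/N, N = 35548.
Large: Wₕ = 0.36016091; term = 0.36016091²·(1 − 0.01460595)·443/187 = 0.30280651.
Small: Wₕ = 0.18535501; term = 0.18535501²·(1 − 0.24070420)·453.1/1586 = 0.0074526469.
Very large: Wₕ = 0.45448408; term = 0.45448408²·(1 − 0.22239416)·123/3593 = 0.0054985067.
Sum = 0.31575766.
SE = √(0.31575766) = 0.56192.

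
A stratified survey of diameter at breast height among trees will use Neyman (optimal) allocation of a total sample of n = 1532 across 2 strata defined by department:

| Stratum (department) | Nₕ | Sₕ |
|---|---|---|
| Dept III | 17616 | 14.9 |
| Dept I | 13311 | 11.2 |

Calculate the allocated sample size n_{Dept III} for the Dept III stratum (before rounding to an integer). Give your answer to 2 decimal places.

977.05

Neyman allocation: nₕ = n·NₕSₕ / Σⱼ NⱼSⱼ.
Σ NⱼSⱼ = 17616·14.9 + 13311·11.2 = 411561.6.
n_{Dept III} = 1532·17616·14.9 / 411561.6 = 977.05.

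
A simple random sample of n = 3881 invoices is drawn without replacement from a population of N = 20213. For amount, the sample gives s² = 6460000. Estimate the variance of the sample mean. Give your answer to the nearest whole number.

Under SRS without replacement, Var(ȳ) = (1 − f)·s²/n with f = n/N = 3881/20213 = 0.19200515.
Var(ȳ) = (1 − 0.19200515)·6460000/3881 = 0.80799485·1664.5195 = 1344.9232.

1345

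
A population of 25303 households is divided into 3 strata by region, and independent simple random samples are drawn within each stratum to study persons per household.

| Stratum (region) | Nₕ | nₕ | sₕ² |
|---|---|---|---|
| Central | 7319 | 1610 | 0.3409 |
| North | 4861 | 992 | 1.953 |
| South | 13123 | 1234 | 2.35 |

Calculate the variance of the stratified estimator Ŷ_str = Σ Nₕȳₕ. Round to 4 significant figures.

Var(Ŷ_str) = Σₕ Nₕ²(1 − fₕ)sₕ²/nₕ.
Central: 7319²·(1 − 1610/7319)·0.3409/1610 = 8847.344.
North: 4861²·(1 − 992/4861)·1.953/992 = 37026.693.
South: 13123²·(1 − 1234/13123)·2.35/1234 = 297119.5.
Sum = 342993.54.

343000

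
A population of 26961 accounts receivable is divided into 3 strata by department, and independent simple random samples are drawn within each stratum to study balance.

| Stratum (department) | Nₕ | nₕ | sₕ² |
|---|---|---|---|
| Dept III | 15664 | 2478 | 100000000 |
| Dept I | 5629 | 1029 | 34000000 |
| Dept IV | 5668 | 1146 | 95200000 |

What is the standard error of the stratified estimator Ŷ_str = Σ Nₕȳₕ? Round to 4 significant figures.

Var(Ŷ_str) = Σₕ Nₕ²(1 − fₕ)sₕ²/nₕ.
Dept III: 15664²·(1 − 2478/15664)·100000000/2478 = 8.3351697 × 10^12.
Dept I: 5629²·(1 − 1029/5629)·34000000/1029 = 8.5556424 × 10^11.
Dept IV: 5668²·(1 − 1146/5668)·95200000/1146 = 2.1291817 × 10^12.
Sum = 1.1319916 × 10^13.
SE = √(1.1319916 × 10^13) = 3.365 × 10^6.

3.365 × 10^6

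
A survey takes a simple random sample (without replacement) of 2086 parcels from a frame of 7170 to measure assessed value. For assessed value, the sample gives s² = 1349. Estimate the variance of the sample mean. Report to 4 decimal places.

0.4585

Under SRS without replacement, Var(ȳ) = (1 − f)·s²/n with f = n/N = 2086/7170 = 0.29093445.
Var(ȳ) = (1 − 0.29093445)·1349/2086 = 0.70906555·0.64669223 = 0.45854719.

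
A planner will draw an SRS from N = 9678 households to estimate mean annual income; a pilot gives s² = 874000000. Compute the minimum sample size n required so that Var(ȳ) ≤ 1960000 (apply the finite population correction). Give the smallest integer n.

427

Without fpc, n₀ = s²/D = 874000000/1960000 = 445.9184.
With fpc, (1 − n/N)·s²/n ≤ D requires n ≥ n₀/(1 + n₀/N) = 445.9184/(1 + 445.9184/9678) = 426.2775.
Rounding up, n = 427.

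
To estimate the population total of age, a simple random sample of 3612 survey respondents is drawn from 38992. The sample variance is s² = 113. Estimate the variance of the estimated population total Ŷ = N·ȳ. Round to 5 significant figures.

4.3158 × 10^7

Var(Ŷ) = N²·Var(ȳ) = N²·(1 − n/N)·s²/n.
f = 3612/38992 = 0.09263439; Var(ȳ) = 0.90736561·113/3612 = 0.028386577.
Var(Ŷ) = 38992² · 0.028386577 = 4.3158272 × 10^7.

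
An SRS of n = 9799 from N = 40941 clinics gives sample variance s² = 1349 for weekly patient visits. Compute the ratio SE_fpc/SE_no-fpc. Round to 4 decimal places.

0.8722

f = n/N = 9799/40941 = 0.23934442.
SE_no-fpc = √(s²/n) = 0.37103519; SE_fpc = √((1−f)s²/n) = 0.32360045.
Ratio = √(1−f) = 0.87215571.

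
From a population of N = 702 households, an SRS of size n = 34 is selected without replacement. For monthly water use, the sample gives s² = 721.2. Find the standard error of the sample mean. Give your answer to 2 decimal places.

4.49

Under SRS without replacement, Var(ȳ) = (1 − f)·s²/n with f = n/N = 34/702 = 0.04843305.
Var(ȳ) = (1 − 0.04843305)·721.2/34 = 0.95156695·21.211765 = 20.184414.
SE(ȳ) = √(20.184414) = 4.49.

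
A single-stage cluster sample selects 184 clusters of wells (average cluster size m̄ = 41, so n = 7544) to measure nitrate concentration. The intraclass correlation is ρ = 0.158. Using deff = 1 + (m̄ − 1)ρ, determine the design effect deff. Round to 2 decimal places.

deff = 1 + (41 − 1)·0.158 = 1 + 6.32 = 7.32.

7.32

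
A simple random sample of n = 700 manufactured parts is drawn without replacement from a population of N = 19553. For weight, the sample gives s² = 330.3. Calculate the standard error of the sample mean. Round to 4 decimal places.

0.6745

Under SRS without replacement, Var(ȳ) = (1 − f)·s²/n with f = n/N = 700/19553 = 0.03580013.
Var(ȳ) = (1 − 0.03580013)·330.3/700 = 0.96419987·0.47185714 = 0.45496459.
SE(ȳ) = √(0.45496459) = 0.6745.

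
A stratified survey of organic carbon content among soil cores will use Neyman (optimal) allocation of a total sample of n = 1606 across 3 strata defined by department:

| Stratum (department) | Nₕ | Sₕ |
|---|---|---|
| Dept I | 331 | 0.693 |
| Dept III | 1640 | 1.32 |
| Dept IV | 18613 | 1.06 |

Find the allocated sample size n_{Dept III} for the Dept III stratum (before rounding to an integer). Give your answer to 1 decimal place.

Neyman allocation: nₕ = n·NₕSₕ / Σⱼ NⱼSⱼ.
Σ NⱼSⱼ = 331·0.693 + 1640·1.32 + 18613·1.06 = 22123.963.
n_{Dept III} = 1606·1640·1.32 / 22123.963 = 157.1.

157.1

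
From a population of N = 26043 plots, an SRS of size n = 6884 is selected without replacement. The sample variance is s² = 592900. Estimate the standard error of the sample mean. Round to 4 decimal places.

Under SRS without replacement, Var(ȳ) = (1 − f)·s²/n with f = n/N = 6884/26043 = 0.26433207.
Var(ȳ) = (1 − 0.26433207)·592900/6884 = 0.73566793·86.127252 = 63.361057.
SE(ȳ) = √(63.361057) = 7.9600.

7.9600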